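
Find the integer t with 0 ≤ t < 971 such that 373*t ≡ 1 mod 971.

Run the extended Euclidean algorithm:
971 = 2*373 + 225
373 = 1*225 + 148
225 = 1*148 + 77
148 = 1*77 + 71
77 = 1*71 + 6
71 = 11*6 + 5
6 = 1*5 + 1
5 = 5*1 + 0
gcd(373, 971) = 1, so the inverse exists.
Bézout: 1 = 63*971 − 164*373.
So 373⁻¹ ≡ −164 ≡ 807 (mod 971).

807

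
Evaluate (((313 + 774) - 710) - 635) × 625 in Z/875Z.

625

313 + 774 = 1087 ≡ 212 (mod 875)
212 - 710 = -498 ≡ 377 (mod 875)
377 - 635 = -258 ≡ 617 (mod 875)
617 × 625 = 385625 ≡ 625 (mod 875)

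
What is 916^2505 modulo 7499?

2046

916^1 ≡ 916 (mod 7499)
916^2 ≡ 916^2 = 839056 ≡ 6667 (mod 7499)
916^4 ≡ 6667^2 = 44448889 ≡ 2316 (mod 7499)
916^8 ≡ 2316^2 = 5363856 ≡ 2071 (mod 7499)
916^16 ≡ 2071^2 = 4289041 ≡ 7112 (mod 7499)
916^32 ≡ 7112^2 = 50580544 ≡ 7288 (mod 7499)
916^64 ≡ 7288^2 = 53114944 ≡ 7026 (mod 7499)
916^128 ≡ 7026^2 = 49364676 ≡ 6258 (mod 7499)
916^256 ≡ 6258^2 = 39162564 ≡ 2786 (mod 7499)
916^512 ≡ 2786^2 = 7761796 ≡ 331 (mod 7499)
916^1024 ≡ 331^2 = 109561 ≡ 4575 (mod 7499)
916^2048 ≡ 4575^2 = 20930625 ≡ 916 (mod 7499)
916^2505 = 916^2048 · 916^256 · 916^128 · 916^64 · 916^8 · 916^1 ≡ 916 · 2786 · 6258 · 7026 · 2071 · 916 (mod 7499).
Accumulate the product:
916 · 2786 = 2551976 ≡ 2316
2316 · 6258 = 14493528 ≡ 5460
5460 · 7026 = 38361960 ≡ 4575
4575 · 2071 = 9474825 ≡ 3588
3588 · 916 = 3286608 ≡ 2046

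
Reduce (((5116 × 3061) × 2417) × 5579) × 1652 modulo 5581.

4495

5116 × 3061 = 15660076 ≡ 5371 (mod 5581)
5371 × 2417 = 12981707 ≡ 301 (mod 5581)
301 × 5579 = 1679279 ≡ 4979 (mod 5581)
4979 × 1652 = 8225308 ≡ 4495 (mod 5581)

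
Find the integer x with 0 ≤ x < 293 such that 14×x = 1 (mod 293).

293 = 20*14 + 13
14 = 1*13 + 1
13 = 13*1 + 0
gcd(14, 293) = 1, so the inverse exists.
Back-substitute for 1:
1 = 1*14 − 1*13
  = −1*293 + 21*14
So 14⁻¹ ≡ 21 (mod 293).

21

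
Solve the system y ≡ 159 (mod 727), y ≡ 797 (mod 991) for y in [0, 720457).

658821

727⁻¹ mod 991: 727×747 ≡ 1 (mod 991), so 727⁻¹ ≡ 747.
y = 159 + 727×((797 − 159)×747 mod 991) = 159 + 727×906 = 658821.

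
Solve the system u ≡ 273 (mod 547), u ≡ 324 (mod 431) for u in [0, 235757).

217979

547⁻¹ mod 431: 547·405 ≡ 1 (mod 431), so 547⁻¹ ≡ 405.
u = 273 + 547·((324 − 273)·405 mod 431) = 273 + 547·398 = 217979.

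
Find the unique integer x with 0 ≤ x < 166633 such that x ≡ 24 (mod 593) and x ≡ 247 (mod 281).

593⁻¹ mod 281: 593*136 ≡ 1 (mod 281), so 593⁻¹ ≡ 136.
x = 24 + 593*((247 − 24)*136 mod 281) = 24 + 593*261 = 154797.
Check: 154797 mod 593 = 24, 154797 mod 281 = 247. ✓

154797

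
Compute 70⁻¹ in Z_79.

35

79 = 1·70 + 9
70 = 7·9 + 7
9 = 1·7 + 2
7 = 3·2 + 1
2 = 2·1 + 0
gcd(70, 79) = 1, so the inverse exists.
Bézout: 1 = −31·79 + 35·70.
So 70⁻¹ ≡ 35 (mod 79).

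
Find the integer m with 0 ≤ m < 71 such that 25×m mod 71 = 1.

54

Apply the Euclidean algorithm and back-substitute:
71 = 2·25 + 21
25 = 1·21 + 4
21 = 5·4 + 1
4 = 4·1 + 0
gcd(25, 71) = 1, so the inverse exists.
Back-substitute for 1:
1 = 1·21 − 5·4
  = −5·25 + 6·21
  = 6·71 − 17·25
So 25⁻¹ ≡ −17 ≡ 54 (mod 71).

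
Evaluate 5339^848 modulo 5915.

3266

Compute successive squares:
5339^1 ≡ 5339 (mod 5915)
5339^2 ≡ 5339^2 = 28504921 ≡ 536 (mod 5915)
5339^4 ≡ 536^2 = 287296 ≡ 3376 (mod 5915)
5339^8 ≡ 3376^2 = 11397376 ≡ 5086 (mod 5915)
5339^16 ≡ 5086^2 = 25867396 ≡ 1101 (mod 5915)
5339^32 ≡ 1101^2 = 1212201 ≡ 5541 (mod 5915)
5339^64 ≡ 5541^2 = 30702681 ≡ 3831 (mod 5915)
5339^128 ≡ 3831^2 = 14676561 ≡ 1446 (mod 5915)
5339^256 ≡ 1446^2 = 2090916 ≡ 2921 (mod 5915)
5339^512 ≡ 2921^2 = 8532241 ≡ 2811 (mod 5915)
5339^848 = 5339^512 × 5339^256 × 5339^64 × 5339^16 ≡ 2811 × 2921 × 3831 × 1101 (mod 5915).
Accumulate the product:
2811 × 2921 = 8210931 ≡ 911
911 × 3831 = 3490041 ≡ 191
191 × 1101 = 210291 ≡ 3266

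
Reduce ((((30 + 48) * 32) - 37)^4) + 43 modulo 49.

38

30 + 48 = 78 ≡ 29 (mod 49)
29 * 32 = 928 ≡ 46 (mod 49)
46 - 37 = 9
(9)^4 ≡ 44 (mod 49)
44 + 43 = 87 ≡ 38 (mod 49)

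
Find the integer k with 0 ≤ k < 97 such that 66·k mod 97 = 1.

97 = 1×66 + 31
66 = 2×31 + 4
31 = 7×4 + 3
4 = 1×3 + 1
3 = 3×1 + 0
gcd(66, 97) = 1, so the inverse exists.
Bézout: 1 = −17×97 + 25×66.
So 66⁻¹ ≡ 25 (mod 97).

25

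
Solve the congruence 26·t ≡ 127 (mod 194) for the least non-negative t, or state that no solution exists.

no solution

gcd(26, 194) = 2, and 2 does not divide 127.
So the congruence has no solution.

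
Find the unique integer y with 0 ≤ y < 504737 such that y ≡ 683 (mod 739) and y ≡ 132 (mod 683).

739⁻¹ mod 683: 739·61 ≡ 1 (mod 683), so 739⁻¹ ≡ 61.
y = 683 + 739·((132 − 683)·61 mod 683) = 683 + 739·539 = 399004.
Check: 399004 mod 739 = 683, 399004 mod 683 = 132. ✓

399004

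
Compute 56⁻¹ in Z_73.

73 = 1*56 + 17
56 = 3*17 + 5
17 = 3*5 + 2
5 = 2*2 + 1
2 = 2*1 + 0
gcd(56, 73) = 1, so the inverse exists.
Back-substitute for 1:
1 = 1*5 − 2*2
  = −2*17 + 7*5
  = 7*56 − 23*17
  = −23*73 + 30*56
So 56⁻¹ ≡ 30 (mod 73).

30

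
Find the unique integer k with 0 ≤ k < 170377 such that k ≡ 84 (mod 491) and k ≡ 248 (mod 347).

81099

491⁻¹ mod 347: 491·147 ≡ 1 (mod 347), so 491⁻¹ ≡ 147.
k = 84 + 491·((248 − 84)·147 mod 347) = 84 + 491·165 = 81099.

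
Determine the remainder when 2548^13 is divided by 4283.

13 in binary is 1101, i.e. 13 = 8 + 4 + 1.
2548^1 ≡ 2548 (mod 4283)
2548^2 ≡ 2548^2 = 6492304 ≡ 3559 (mod 4283)
2548^4 ≡ 3559^2 = 12666481 ≡ 1650 (mod 4283)
2548^8 ≡ 1650^2 = 2722500 ≡ 2795 (mod 4283)
2548^13 = 2548^8 · 2548^4 · 2548^1 ≡ 2795 · 1650 · 2548 (mod 4283).
Accumulate the product:
2795 · 1650 = 4611750 ≡ 3242
3242 · 2548 = 8260616 ≡ 2992

2992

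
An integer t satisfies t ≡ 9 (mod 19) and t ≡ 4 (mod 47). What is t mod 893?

427

19⁻¹ mod 47: 19·5 ≡ 1 (mod 47), so 19⁻¹ ≡ 5.
t = 9 + 19·((4 − 9)·5 mod 47) = 9 + 19·22 = 427.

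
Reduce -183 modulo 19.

-183 = -10×19 + 7, so -183 ≡ 7 (mod 19).

7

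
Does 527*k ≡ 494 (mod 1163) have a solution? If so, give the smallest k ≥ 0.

gcd(527, 1163) = 1, so a unique solution mod 1163 exists.
527⁻¹ ≡ 64 (mod 1163).
k ≡ 64*494 ≡ 215 (mod 1163).

215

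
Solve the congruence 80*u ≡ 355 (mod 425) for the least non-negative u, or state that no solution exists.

31

gcd(80, 425) = 5, and 5 | 355, so solutions exist.
Divide through by 5: 16*u ≡ 71 mod 85.
16⁻¹ ≡ 16 (mod 85).
u ≡ 16*71 ≡ 31 (mod 85).
The smallest non-negative solution is u = 31.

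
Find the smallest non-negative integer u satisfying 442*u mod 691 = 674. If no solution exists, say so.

186

gcd(442, 691) = 1, so a unique solution mod 691 exists.
442⁻¹ ≡ 111 (mod 691).
u ≡ 111*674 ≡ 186 (mod 691).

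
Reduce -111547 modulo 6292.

1709

-111547 = -18·6292 + 1709, so -111547 ≡ 1709 (mod 6292).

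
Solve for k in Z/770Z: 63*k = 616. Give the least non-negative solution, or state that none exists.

22

gcd(63, 770) = 7, and 7 | 616, so solutions exist.
Divide through by 7: 9*k mod 110 = 88.
9⁻¹ ≡ 49 (mod 110).
k ≡ 49*88 ≡ 22 (mod 110).
The smallest non-negative solution is k = 22.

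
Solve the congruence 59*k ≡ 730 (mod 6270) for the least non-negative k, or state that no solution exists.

650

gcd(59, 6270) = 1, so a unique solution mod 6270 exists.
59⁻¹ ≡ 1169 (mod 6270).
k ≡ 1169*730 ≡ 650 (mod 6270).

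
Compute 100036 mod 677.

517

100036 = 147·677 + 517, so 100036 ≡ 517 (mod 677).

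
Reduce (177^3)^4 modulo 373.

(177)^3 ≡ 215 (mod 373)
(215)^4 ≡ 356 (mod 373)

356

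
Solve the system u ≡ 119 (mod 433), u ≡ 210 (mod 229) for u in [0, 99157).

433⁻¹ mod 229: 433×174 ≡ 1 (mod 229), so 433⁻¹ ≡ 174.
u = 119 + 433×((210 − 119)×174 mod 229) = 119 + 433×33 = 14408.

14408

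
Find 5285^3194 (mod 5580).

3194 in binary is 110001111010, i.e. 3194 = 2048 + 1024 + 64 + 32 + 16 + 8 + 2.
5285^1 ≡ 5285 (mod 5580)
5285^2 ≡ 5285^2 = 27931225 ≡ 3325 (mod 5580)
5285^4 ≡ 3325^2 = 11055625 ≡ 1645 (mod 5580)
5285^8 ≡ 1645^2 = 2706025 ≡ 5305 (mod 5580)
5285^16 ≡ 5305^2 = 28143025 ≡ 3085 (mod 5580)
5285^32 ≡ 3085^2 = 9517225 ≡ 3325 (mod 5580)
5285^64 ≡ 3325^2 = 11055625 ≡ 1645 (mod 5580)
5285^128 ≡ 1645^2 = 2706025 ≡ 5305 (mod 5580)
5285^256 ≡ 5305^2 = 28143025 ≡ 3085 (mod 5580)
5285^512 ≡ 3085^2 = 9517225 ≡ 3325 (mod 5580)
5285^1024 ≡ 3325^2 = 11055625 ≡ 1645 (mod 5580)
5285^2048 ≡ 1645^2 = 2706025 ≡ 5305 (mod 5580)
5285^3194 = 5285^2048 × 5285^1024 × 5285^64 × 5285^32 × 5285^16 × 5285^8 × 5285^2 ≡ 5305 × 1645 × 1645 × 3325 × 3085 × 5305 × 3325 (mod 5580).
Accumulate the product:
5305 × 1645 = 8726725 ≡ 5185
5185 × 1645 = 8529325 ≡ 3085
3085 × 3325 = 10257625 ≡ 1585
1585 × 3085 = 4889725 ≡ 1645
1645 × 5305 = 8726725 ≡ 5185
5185 × 3325 = 17240125 ≡ 3505

3505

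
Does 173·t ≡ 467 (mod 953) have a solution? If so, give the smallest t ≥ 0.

gcd(173, 953) = 1, so a unique solution mod 953 exists.
173⁻¹ ≡ 314 (mod 953).
t ≡ 314·467 ≡ 829 (mod 953).

829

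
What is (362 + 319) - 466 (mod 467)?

215

362 + 319 = 681 ≡ 214 (mod 467)
214 - 466 = -252 ≡ 215 (mod 467)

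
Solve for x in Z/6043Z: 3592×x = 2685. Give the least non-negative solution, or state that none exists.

3246

gcd(3592, 6043) = 1, so a unique solution mod 6043 exists.
3592⁻¹ ≡ 143 (mod 6043).
x ≡ 143×2685 ≡ 3246 (mod 6043).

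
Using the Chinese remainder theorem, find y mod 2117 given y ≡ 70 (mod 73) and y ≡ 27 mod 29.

143

73⁻¹ mod 29: 73*2 ≡ 1 (mod 29), so 73⁻¹ ≡ 2.
y = 70 + 73*((27 − 70)*2 mod 29) = 70 + 73*1 = 143.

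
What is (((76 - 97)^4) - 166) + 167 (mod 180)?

82

76 - 97 = -21 ≡ 159 (mod 180)
(159)^4 ≡ 81 (mod 180)
81 - 166 = -85 ≡ 95 (mod 180)
95 + 167 = 262 ≡ 82 (mod 180)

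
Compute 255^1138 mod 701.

676

255^1 ≡ 255 (mod 701)
255^2 ≡ 255^2 = 65025 ≡ 533 (mod 701)
255^4 ≡ 533^2 = 284089 ≡ 184 (mod 701)
255^8 ≡ 184^2 = 33856 ≡ 208 (mod 701)
255^16 ≡ 208^2 = 43264 ≡ 503 (mod 701)
255^32 ≡ 503^2 = 253009 ≡ 649 (mod 701)
255^64 ≡ 649^2 = 421201 ≡ 601 (mod 701)
255^128 ≡ 601^2 = 361201 ≡ 186 (mod 701)
255^256 ≡ 186^2 = 34596 ≡ 247 (mod 701)
255^512 ≡ 247^2 = 61009 ≡ 22 (mod 701)
255^1024 ≡ 22^2 = 484 (mod 701)
255^1138 = 255^1024 · 255^64 · 255^32 · 255^16 · 255^2 ≡ 484 · 601 · 649 · 503 · 533 (mod 701).
Accumulate the product:
484 · 601 = 290884 ≡ 670
670 · 649 = 434830 ≡ 210
210 · 503 = 105630 ≡ 480
480 · 533 = 255840 ≡ 676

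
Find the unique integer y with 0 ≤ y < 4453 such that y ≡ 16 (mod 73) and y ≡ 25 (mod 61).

73⁻¹ mod 61: 73*56 ≡ 1 (mod 61), so 73⁻¹ ≡ 56.
y = 16 + 73*((25 − 16)*56 mod 61) = 16 + 73*16 = 1184.

1184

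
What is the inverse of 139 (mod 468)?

468 = 3·139 + 51
139 = 2·51 + 37
51 = 1·37 + 14
37 = 2·14 + 9
14 = 1·9 + 5
9 = 1·5 + 4
5 = 1·4 + 1
4 = 4·1 + 0
gcd(139, 468) = 1, so the inverse exists.
Back-substitute for 1:
1 = 1·5 − 1·4
  = −1·9 + 2·5
  = 2·14 − 3·9
  = −3·37 + 8·14
  = 8·51 − 11·37
  = −11·139 + 30·51
  = 30·468 − 101·139
So 139⁻¹ ≡ −101 ≡ 367 (mod 468).

367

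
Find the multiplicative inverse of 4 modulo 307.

77

Apply the Euclidean algorithm and back-substitute:
307 = 76*4 + 3
4 = 1*3 + 1
3 = 3*1 + 0
gcd(4, 307) = 1, so the inverse exists.
Back-substitute for 1:
1 = 1*4 − 1*3
  = −1*307 + 77*4
So 4⁻¹ ≡ 77 (mod 307).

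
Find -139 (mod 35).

1

-139 = -4·35 + 1, so -139 ≡ 1 (mod 35).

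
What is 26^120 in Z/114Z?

58

120 in binary is 1111000, i.e. 120 = 64 + 32 + 16 + 8.
26^1 ≡ 26 (mod 114)
26^2 ≡ 26^2 = 676 ≡ 106 (mod 114)
26^4 ≡ 106^2 = 11236 ≡ 64 (mod 114)
26^8 ≡ 64^2 = 4096 ≡ 106 (mod 114)
26^16 ≡ 106^2 = 11236 ≡ 64 (mod 114)
26^32 ≡ 64^2 = 4096 ≡ 106 (mod 114)
26^64 ≡ 106^2 = 11236 ≡ 64 (mod 114)
26^120 = 26^64 × 26^32 × 26^16 × 26^8 ≡ 64 × 106 × 64 × 106 (mod 114).
Accumulate the product:
64 × 106 = 6784 ≡ 58
58 × 64 = 3712 ≡ 64
64 × 106 = 6784 ≡ 58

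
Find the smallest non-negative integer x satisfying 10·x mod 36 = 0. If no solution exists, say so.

gcd(10, 36) = 2, and 2 | 0, so solutions exist.
Divide through by 2: 5·x ≡ 0 (mod 18).
5⁻¹ ≡ 11 (mod 18).
x ≡ 11·0 ≡ 0 (mod 18).
The smallest non-negative solution is x = 0.

0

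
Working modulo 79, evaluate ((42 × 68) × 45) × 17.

42 × 68 = 2856 ≡ 12 (mod 79)
12 × 45 = 540 ≡ 66 (mod 79)
66 × 17 = 1122 ≡ 16 (mod 79)

16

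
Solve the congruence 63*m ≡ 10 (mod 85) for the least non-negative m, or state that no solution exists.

15

gcd(63, 85) = 1, so a unique solution mod 85 exists.
63⁻¹ ≡ 27 (mod 85).
m ≡ 27*10 ≡ 15 (mod 85).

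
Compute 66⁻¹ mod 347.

347 = 5·66 + 17
66 = 3·17 + 15
17 = 1·15 + 2
15 = 7·2 + 1
2 = 2·1 + 0
gcd(66, 347) = 1, so the inverse exists.
Bézout: 1 = −31·347 + 163·66.
So 66⁻¹ ≡ 163 (mod 347).

163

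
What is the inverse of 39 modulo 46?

13

46 = 1×39 + 7
39 = 5×7 + 4
7 = 1×4 + 3
4 = 1×3 + 1
3 = 3×1 + 0
gcd(39, 46) = 1, so the inverse exists.
Back-substitute for 1:
1 = 1×4 − 1×3
  = −1×7 + 2×4
  = 2×39 − 11×7
  = −11×46 + 13×39
So 39⁻¹ ≡ 13 (mod 46).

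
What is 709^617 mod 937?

304

By square-and-multiply:
709^1 ≡ 709 (mod 937)
709^2 ≡ 709^2 = 502681 ≡ 449 (mod 937)
709^4 ≡ 449^2 = 201601 ≡ 146 (mod 937)
709^8 ≡ 146^2 = 21316 ≡ 702 (mod 937)
709^16 ≡ 702^2 = 492804 ≡ 879 (mod 937)
709^32 ≡ 879^2 = 772641 ≡ 553 (mod 937)
709^64 ≡ 553^2 = 305809 ≡ 347 (mod 937)
709^128 ≡ 347^2 = 120409 ≡ 473 (mod 937)
709^256 ≡ 473^2 = 223729 ≡ 723 (mod 937)
709^512 ≡ 723^2 = 522729 ≡ 820 (mod 937)
709^617 = 709^512 × 709^64 × 709^32 × 709^8 × 709^1 ≡ 820 × 347 × 553 × 702 × 709 (mod 937).
Accumulate the product:
820 × 347 = 284540 ≡ 629
629 × 553 = 347837 ≡ 210
210 × 702 = 147420 ≡ 311
311 × 709 = 220499 ≡ 304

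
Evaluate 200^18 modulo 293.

Using repeated squaring:
18 in binary is 10010, i.e. 18 = 16 + 2.
200^1 ≡ 200 (mod 293)
200^2 ≡ 200^2 = 40000 ≡ 152 (mod 293)
200^4 ≡ 152^2 = 23104 ≡ 250 (mod 293)
200^8 ≡ 250^2 = 62500 ≡ 91 (mod 293)
200^16 ≡ 91^2 = 8281 ≡ 77 (mod 293)
200^18 = 200^16 × 200^2 ≡ 77 × 152 (mod 293).
77 × 152 = 11704 ≡ 277 (mod 293).

277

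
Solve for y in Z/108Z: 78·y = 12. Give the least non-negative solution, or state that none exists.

14

gcd(78, 108) = 6, and 6 | 12, so solutions exist.
Divide through by 6: 13·y ≡ 2 (mod 18).
13⁻¹ ≡ 7 (mod 18).
y ≡ 7·2 ≡ 14 (mod 18).
The smallest non-negative solution is y = 14.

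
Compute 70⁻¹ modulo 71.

Run the extended Euclidean algorithm:
71 = 1*70 + 1
70 = 70*1 + 0
gcd(70, 71) = 1, so the inverse exists.
Back-substitute for 1:
1 = 1*71 − 1*70
So 70⁻¹ ≡ −1 ≡ 70 (mod 71).

70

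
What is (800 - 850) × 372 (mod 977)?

800 - 850 = -50 ≡ 927 (mod 977)
927 × 372 = 344844 ≡ 940 (mod 977)

940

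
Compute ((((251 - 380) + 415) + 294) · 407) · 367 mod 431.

3

251 - 380 = -129 ≡ 302 (mod 431)
302 + 415 = 717 ≡ 286 (mod 431)
286 + 294 = 580 ≡ 149 (mod 431)
149 · 407 = 60643 ≡ 303 (mod 431)
303 · 367 = 111201 ≡ 3 (mod 431)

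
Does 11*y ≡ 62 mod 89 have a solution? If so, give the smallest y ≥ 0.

gcd(11, 89) = 1, so a unique solution mod 89 exists.
11⁻¹ ≡ 81 (mod 89).
y ≡ 81*62 ≡ 38 (mod 89).

38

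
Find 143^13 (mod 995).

Using repeated squaring:
13 in binary is 1101, i.e. 13 = 8 + 4 + 1.
143^1 ≡ 143 (mod 995)
143^2 ≡ 143^2 = 20449 ≡ 549 (mod 995)
143^4 ≡ 549^2 = 301401 ≡ 911 (mod 995)
143^8 ≡ 911^2 = 829921 ≡ 91 (mod 995)
143^13 = 143^8 × 143^4 × 143^1 ≡ 91 × 911 × 143 (mod 995).
Accumulate the product:
91 × 911 = 82901 ≡ 316
316 × 143 = 45188 ≡ 413

413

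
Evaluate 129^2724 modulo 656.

129^1 ≡ 129 (mod 656)
129^2 ≡ 129^2 = 16641 ≡ 241 (mod 656)
129^4 ≡ 241^2 = 58081 ≡ 353 (mod 656)
129^8 ≡ 353^2 = 124609 ≡ 625 (mod 656)
129^16 ≡ 625^2 = 390625 ≡ 305 (mod 656)
129^32 ≡ 305^2 = 93025 ≡ 529 (mod 656)
129^64 ≡ 529^2 = 279841 ≡ 385 (mod 656)
129^128 ≡ 385^2 = 148225 ≡ 625 (mod 656)
129^256 ≡ 625^2 = 390625 ≡ 305 (mod 656)
129^512 ≡ 305^2 = 93025 ≡ 529 (mod 656)
129^1024 ≡ 529^2 = 279841 ≡ 385 (mod 656)
129^2048 ≡ 385^2 = 148225 ≡ 625 (mod 656)
129^2724 = 129^2048 × 129^512 × 129^128 × 129^32 × 129^4 ≡ 625 × 529 × 625 × 529 × 353 (mod 656).
Accumulate the product:
625 × 529 = 330625 ≡ 1
1 × 625 = 625
625 × 529 = 330625 ≡ 1
1 × 353 = 353

353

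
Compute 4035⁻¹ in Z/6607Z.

4498

Apply the Euclidean algorithm and back-substitute:
6607 = 1·4035 + 2572
4035 = 1·2572 + 1463
2572 = 1·1463 + 1109
1463 = 1·1109 + 354
1109 = 3·354 + 47
354 = 7·47 + 25
47 = 1·25 + 22
25 = 1·22 + 3
22 = 7·3 + 1
3 = 3·1 + 0
gcd(4035, 6607) = 1, so the inverse exists.
Bézout: 1 = 1288·6607 − 2109·4035.
So 4035⁻¹ ≡ −2109 ≡ 4498 (mod 6607).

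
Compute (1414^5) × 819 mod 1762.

(1414)^5 ≡ 1502 (mod 1762)
1502 × 819 = 1230138 ≡ 262 (mod 1762)

262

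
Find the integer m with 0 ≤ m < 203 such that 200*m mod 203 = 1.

By the extended Euclidean algorithm:
203 = 1×200 + 3
200 = 66×3 + 2
3 = 1×2 + 1
2 = 2×1 + 0
gcd(200, 203) = 1, so the inverse exists.
Back-substitute for 1:
1 = 1×3 − 1×2
  = −1×200 + 67×3
  = 67×203 − 68×200
So 200⁻¹ ≡ −68 ≡ 135 (mod 203).

135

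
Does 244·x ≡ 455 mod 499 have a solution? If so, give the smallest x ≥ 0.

gcd(244, 499) = 1, so a unique solution mod 499 exists.
244⁻¹ ≡ 272 (mod 499).
x ≡ 272·455 ≡ 8 (mod 499).

8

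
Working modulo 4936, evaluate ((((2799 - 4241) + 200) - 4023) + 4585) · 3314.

2799 - 4241 = -1442 ≡ 3494 (mod 4936)
3494 + 200 = 3694
3694 - 4023 = -329 ≡ 4607 (mod 4936)
4607 + 4585 = 9192 ≡ 4256 (mod 4936)
4256 · 3314 = 14104384 ≡ 2232 (mod 4936)

2232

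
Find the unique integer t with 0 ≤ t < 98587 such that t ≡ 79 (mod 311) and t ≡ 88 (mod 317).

311⁻¹ mod 317: 311*264 ≡ 1 (mod 317), so 311⁻¹ ≡ 264.
t = 79 + 311*((88 − 79)*264 mod 317) = 79 + 311*157 = 48906.

48906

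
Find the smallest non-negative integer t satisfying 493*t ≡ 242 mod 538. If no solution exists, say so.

gcd(493, 538) = 1, so a unique solution mod 538 exists.
493⁻¹ ≡ 263 (mod 538).
t ≡ 263*242 ≡ 162 (mod 538).

162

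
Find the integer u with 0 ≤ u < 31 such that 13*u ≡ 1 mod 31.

31 = 2·13 + 5
13 = 2·5 + 3
5 = 1·3 + 2
3 = 1·2 + 1
2 = 2·1 + 0
gcd(13, 31) = 1, so the inverse exists.
Back-substitute for 1:
1 = 1·3 − 1·2
  = −1·5 + 2·3
  = 2·13 − 5·5
  = −5·31 + 12·13
So 13⁻¹ ≡ 12 (mod 31).

12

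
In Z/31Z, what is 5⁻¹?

31 = 6·5 + 1
5 = 5·1 + 0
gcd(5, 31) = 1, so the inverse exists.
Back-substitute for 1:
1 = 1·31 − 6·5
So 5⁻¹ ≡ −6 ≡ 25 (mod 31).

25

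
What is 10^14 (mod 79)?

14 in binary is 1110, i.e. 14 = 8 + 4 + 2.
10^1 ≡ 10 (mod 79)
10^2 ≡ 10^2 = 100 ≡ 21 (mod 79)
10^4 ≡ 21^2 = 441 ≡ 46 (mod 79)
10^8 ≡ 46^2 = 2116 ≡ 62 (mod 79)
10^14 = 10^8 × 10^4 × 10^2 ≡ 62 × 46 × 21 (mod 79).
Accumulate the product:
62 × 46 = 2852 ≡ 8
8 × 21 = 168 ≡ 10

10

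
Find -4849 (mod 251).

-4849 = -20·251 + 171, so -4849 ≡ 171 (mod 251).

171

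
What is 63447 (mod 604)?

27

63447 = 105×604 + 27, so 63447 ≡ 27 (mod 604).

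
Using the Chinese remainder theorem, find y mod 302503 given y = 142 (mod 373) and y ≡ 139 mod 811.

373⁻¹ mod 811: 373*524 ≡ 1 (mod 811), so 373⁻¹ ≡ 524.
y = 142 + 373*((139 − 142)*524 mod 811) = 142 + 373*50 = 18792.

18792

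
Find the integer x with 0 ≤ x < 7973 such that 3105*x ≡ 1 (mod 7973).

303

Run the extended Euclidean algorithm:
7973 = 2*3105 + 1763
3105 = 1*1763 + 1342
1763 = 1*1342 + 421
1342 = 3*421 + 79
421 = 5*79 + 26
79 = 3*26 + 1
26 = 26*1 + 0
gcd(3105, 7973) = 1, so the inverse exists.
Bézout: 1 = −118*7973 + 303*3105.
So 3105⁻¹ ≡ 303 (mod 7973).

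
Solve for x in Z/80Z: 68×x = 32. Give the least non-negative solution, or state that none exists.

4

gcd(68, 80) = 4, and 4 | 32, so solutions exist.
Divide through by 4: 17×x mod 20 = 8.
17⁻¹ ≡ 13 (mod 20).
x ≡ 13×8 ≡ 4 (mod 20).
The smallest non-negative solution is x = 4.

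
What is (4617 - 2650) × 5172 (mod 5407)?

2757

4617 - 2650 = 1967
1967 × 5172 = 10173324 ≡ 2757 (mod 5407)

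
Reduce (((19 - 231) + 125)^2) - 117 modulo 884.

380

19 - 231 = -212 ≡ 672 (mod 884)
672 + 125 = 797
(797)^2 ≡ 497 (mod 884)
497 - 117 = 380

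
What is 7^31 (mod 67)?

41

31 in binary is 11111, i.e. 31 = 16 + 8 + 4 + 2 + 1.
7^1 ≡ 7 (mod 67)
7^2 ≡ 7^2 = 49 (mod 67)
7^4 ≡ 49^2 = 2401 ≡ 56 (mod 67)
7^8 ≡ 56^2 = 3136 ≡ 54 (mod 67)
7^16 ≡ 54^2 = 2916 ≡ 35 (mod 67)
7^31 = 7^16 * 7^8 * 7^4 * 7^2 * 7^1 ≡ 35 * 54 * 56 * 49 * 7 (mod 67).
Accumulate the product:
35 * 54 = 1890 ≡ 14
14 * 56 = 784 ≡ 47
47 * 49 = 2303 ≡ 25
25 * 7 = 175 ≡ 41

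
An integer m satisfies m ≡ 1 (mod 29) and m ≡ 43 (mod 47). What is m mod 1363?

29⁻¹ mod 47: 29*13 ≡ 1 (mod 47), so 29⁻¹ ≡ 13.
m = 1 + 29*((43 − 1)*13 mod 47) = 1 + 29*29 = 842.
Check: 842 mod 29 = 1, 842 mod 47 = 43. ✓

842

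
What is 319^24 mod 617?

24 in binary is 11000, i.e. 24 = 16 + 8.
319^1 ≡ 319 (mod 617)
319^2 ≡ 319^2 = 101761 ≡ 573 (mod 617)
319^4 ≡ 573^2 = 328329 ≡ 85 (mod 617)
319^8 ≡ 85^2 = 7225 ≡ 438 (mod 617)
319^16 ≡ 438^2 = 191844 ≡ 574 (mod 617)
319^24 = 319^16 · 319^8 ≡ 574 · 438 (mod 617).
574 · 438 = 251412 ≡ 293 (mod 617).

293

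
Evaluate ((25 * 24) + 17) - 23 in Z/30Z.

24

25 * 24 = 600 ≡ 0 (mod 30)
0 + 17 = 17
17 - 23 = -6 ≡ 24 (mod 30)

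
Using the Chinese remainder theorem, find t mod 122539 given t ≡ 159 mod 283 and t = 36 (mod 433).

283⁻¹ mod 433: 283*280 ≡ 1 (mod 433), so 283⁻¹ ≡ 280.
t = 159 + 283*((36 − 159)*280 mod 433) = 159 + 283*200 = 56759.

56759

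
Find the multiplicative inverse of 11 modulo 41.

15

41 = 3*11 + 8
11 = 1*8 + 3
8 = 2*3 + 2
3 = 1*2 + 1
2 = 2*1 + 0
gcd(11, 41) = 1, so the inverse exists.
Back-substitute for 1:
1 = 1*3 − 1*2
  = −1*8 + 3*3
  = 3*11 − 4*8
  = −4*41 + 15*11
So 11⁻¹ ≡ 15 (mod 41).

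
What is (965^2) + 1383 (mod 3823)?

(965)^2 ≡ 2236 (mod 3823)
2236 + 1383 = 3619

3619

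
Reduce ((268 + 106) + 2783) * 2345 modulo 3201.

2453

268 + 106 = 374
374 + 2783 = 3157
3157 * 2345 = 7403165 ≡ 2453 (mod 3201)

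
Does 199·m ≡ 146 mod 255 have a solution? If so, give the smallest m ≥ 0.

gcd(199, 255) = 1, so a unique solution mod 255 exists.
199⁻¹ ≡ 214 (mod 255).
m ≡ 214·146 ≡ 134 (mod 255).

134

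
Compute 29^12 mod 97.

By square-and-multiply:
12 in binary is 1100, i.e. 12 = 8 + 4.
29^1 ≡ 29 (mod 97)
29^2 ≡ 29^2 = 841 ≡ 65 (mod 97)
29^4 ≡ 65^2 = 4225 ≡ 54 (mod 97)
29^8 ≡ 54^2 = 2916 ≡ 6 (mod 97)
29^12 = 29^8 · 29^4 ≡ 6 · 54 (mod 97).
6 · 54 = 324 ≡ 33 (mod 97).

33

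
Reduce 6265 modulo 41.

6265 = 152*41 + 33, so 6265 ≡ 33 (mod 41).

33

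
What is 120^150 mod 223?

150 in binary is 10010110, i.e. 150 = 128 + 16 + 4 + 2.
120^1 ≡ 120 (mod 223)
120^2 ≡ 120^2 = 14400 ≡ 128 (mod 223)
120^4 ≡ 128^2 = 16384 ≡ 105 (mod 223)
120^8 ≡ 105^2 = 11025 ≡ 98 (mod 223)
120^16 ≡ 98^2 = 9604 ≡ 15 (mod 223)
120^32 ≡ 15^2 = 225 ≡ 2 (mod 223)
120^64 ≡ 2^2 = 4 (mod 223)
120^128 ≡ 4^2 = 16 (mod 223)
120^150 = 120^128 · 120^16 · 120^4 · 120^2 ≡ 16 · 15 · 105 · 128 (mod 223).
Accumulate the product:
16 · 15 = 240 ≡ 17
17 · 105 = 1785 ≡ 1
1 · 128 = 128

128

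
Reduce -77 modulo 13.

1

-77 = -6×13 + 1, so -77 ≡ 1 (mod 13).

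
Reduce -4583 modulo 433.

180

-4583 = -11*433 + 180, so -4583 ≡ 180 (mod 433).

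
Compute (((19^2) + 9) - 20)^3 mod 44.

36

(19)^2 ≡ 9 (mod 44)
9 + 9 = 18
18 - 20 = -2 ≡ 42 (mod 44)
(42)^3 ≡ 36 (mod 44)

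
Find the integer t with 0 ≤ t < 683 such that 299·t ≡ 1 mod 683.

233

By the extended Euclidean algorithm:
683 = 2*299 + 85
299 = 3*85 + 44
85 = 1*44 + 41
44 = 1*41 + 3
41 = 13*3 + 2
3 = 1*2 + 1
2 = 2*1 + 0
gcd(299, 683) = 1, so the inverse exists.
Bézout: 1 = −102*683 + 233*299.
So 299⁻¹ ≡ 233 (mod 683).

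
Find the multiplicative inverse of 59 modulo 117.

2

117 = 1·59 + 58
59 = 1·58 + 1
58 = 58·1 + 0
gcd(59, 117) = 1, so the inverse exists.
Back-substitute for 1:
1 = 1·59 − 1·58
  = −1·117 + 2·59
So 59⁻¹ ≡ 2 (mod 117).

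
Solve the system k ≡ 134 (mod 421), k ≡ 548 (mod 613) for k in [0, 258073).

7291

421⁻¹ mod 613: 421*348 ≡ 1 (mod 613), so 421⁻¹ ≡ 348.
k = 134 + 421*((548 − 134)*348 mod 613) = 134 + 421*17 = 7291.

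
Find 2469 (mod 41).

9

2469 = 60*41 + 9, so 2469 ≡ 9 (mod 41).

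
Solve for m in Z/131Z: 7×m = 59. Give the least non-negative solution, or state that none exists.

gcd(7, 131) = 1, so a unique solution mod 131 exists.
7⁻¹ ≡ 75 (mod 131).
m ≡ 75×59 ≡ 102 (mod 131).

102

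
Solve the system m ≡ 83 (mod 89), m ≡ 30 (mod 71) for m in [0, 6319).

89⁻¹ mod 71: 89*4 ≡ 1 (mod 71), so 89⁻¹ ≡ 4.
m = 83 + 89*((30 − 83)*4 mod 71) = 83 + 89*1 = 172.

172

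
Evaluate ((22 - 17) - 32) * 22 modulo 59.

55

22 - 17 = 5
5 - 32 = -27 ≡ 32 (mod 59)
32 * 22 = 704 ≡ 55 (mod 59)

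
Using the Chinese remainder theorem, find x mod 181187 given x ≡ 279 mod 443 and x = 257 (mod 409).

117231

443⁻¹ mod 409: 443·397 ≡ 1 (mod 409), so 443⁻¹ ≡ 397.
x = 279 + 443·((257 − 279)·397 mod 409) = 279 + 443·264 = 117231.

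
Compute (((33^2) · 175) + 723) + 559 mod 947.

563

(33)^2 ≡ 142 (mod 947)
142 · 175 = 24850 ≡ 228 (mod 947)
228 + 723 = 951 ≡ 4 (mod 947)
4 + 559 = 563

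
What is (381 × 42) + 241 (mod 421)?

381 × 42 = 16002 ≡ 4 (mod 421)
4 + 241 = 245

245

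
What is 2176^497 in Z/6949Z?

By square-and-multiply:
497 in binary is 111110001, i.e. 497 = 256 + 128 + 64 + 32 + 16 + 1.
2176^1 ≡ 2176 (mod 6949)
2176^2 ≡ 2176^2 = 4734976 ≡ 2707 (mod 6949)
2176^4 ≡ 2707^2 = 7327849 ≡ 3603 (mod 6949)
2176^8 ≡ 3603^2 = 12981609 ≡ 877 (mod 6949)
2176^16 ≡ 877^2 = 769129 ≡ 4739 (mod 6949)
2176^32 ≡ 4739^2 = 22458121 ≡ 5902 (mod 6949)
2176^64 ≡ 5902^2 = 34833604 ≡ 5216 (mod 6949)
2176^128 ≡ 5216^2 = 27206656 ≡ 1321 (mod 6949)
2176^256 ≡ 1321^2 = 1745041 ≡ 842 (mod 6949)
2176^497 = 2176^256 × 2176^128 × 2176^64 × 2176^32 × 2176^16 × 2176^1 ≡ 842 × 1321 × 5216 × 5902 × 4739 × 2176 (mod 6949).
Accumulate the product:
842 × 1321 = 1112282 ≡ 442
442 × 5216 = 2305472 ≡ 5353
5353 × 5902 = 31593406 ≡ 3252
3252 × 4739 = 15411228 ≡ 5295
5295 × 2176 = 11521920 ≡ 478

478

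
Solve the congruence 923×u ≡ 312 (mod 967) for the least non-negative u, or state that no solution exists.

gcd(923, 967) = 1, so a unique solution mod 967 exists.
923⁻¹ ≡ 945 (mod 967).
u ≡ 945×312 ≡ 872 (mod 967).

872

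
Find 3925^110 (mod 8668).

133

By square-and-multiply:
3925^1 ≡ 3925 (mod 8668)
3925^2 ≡ 3925^2 = 15405625 ≡ 2589 (mod 8668)
3925^4 ≡ 2589^2 = 6702921 ≡ 2557 (mod 8668)
3925^8 ≡ 2557^2 = 6538249 ≡ 2577 (mod 8668)
3925^16 ≡ 2577^2 = 6640929 ≡ 1241 (mod 8668)
3925^32 ≡ 1241^2 = 1540081 ≡ 5845 (mod 8668)
3925^64 ≡ 5845^2 = 34164025 ≡ 3437 (mod 8668)
3925^110 = 3925^64 * 3925^32 * 3925^8 * 3925^4 * 3925^2 ≡ 3437 * 5845 * 2577 * 2557 * 2589 (mod 8668).
Accumulate the product:
3437 * 5845 = 20089265 ≡ 5509
5509 * 2577 = 14196693 ≡ 7177
7177 * 2557 = 18351589 ≡ 1433
1433 * 2589 = 3710037 ≡ 133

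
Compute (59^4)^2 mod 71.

16

(59)^4 ≡ 4 (mod 71)
(4)^2 ≡ 16 (mod 71)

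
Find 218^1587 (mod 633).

1587 in binary is 11000110011, i.e. 1587 = 1024 + 512 + 32 + 16 + 2 + 1.
218^1 ≡ 218 (mod 633)
218^2 ≡ 218^2 = 47524 ≡ 49 (mod 633)
218^4 ≡ 49^2 = 2401 ≡ 502 (mod 633)
218^8 ≡ 502^2 = 252004 ≡ 70 (mod 633)
218^16 ≡ 70^2 = 4900 ≡ 469 (mod 633)
218^32 ≡ 469^2 = 219961 ≡ 310 (mod 633)
218^64 ≡ 310^2 = 96100 ≡ 517 (mod 633)
218^128 ≡ 517^2 = 267289 ≡ 163 (mod 633)
218^256 ≡ 163^2 = 26569 ≡ 616 (mod 633)
218^512 ≡ 616^2 = 379456 ≡ 289 (mod 633)
218^1024 ≡ 289^2 = 83521 ≡ 598 (mod 633)
218^1587 = 218^1024 · 218^512 · 218^32 · 218^16 · 218^2 · 218^1 ≡ 598 · 289 · 310 · 469 · 49 · 218 (mod 633).
Accumulate the product:
598 · 289 = 172822 ≡ 13
13 · 310 = 4030 ≡ 232
232 · 469 = 108808 ≡ 565
565 · 49 = 27685 ≡ 466
466 · 218 = 101588 ≡ 308

308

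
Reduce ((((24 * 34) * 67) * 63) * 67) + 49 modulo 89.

24 * 34 = 816 ≡ 15 (mod 89)
15 * 67 = 1005 ≡ 26 (mod 89)
26 * 63 = 1638 ≡ 36 (mod 89)
36 * 67 = 2412 ≡ 9 (mod 89)
9 + 49 = 58

58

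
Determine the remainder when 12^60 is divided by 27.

0

Compute successive squares:
60 in binary is 111100, i.e. 60 = 32 + 16 + 8 + 4.
12^1 ≡ 12 (mod 27)
12^2 ≡ 12^2 = 144 ≡ 9 (mod 27)
12^4 ≡ 9^2 = 81 ≡ 0 (mod 27)
12^8 ≡ 0^2 = 0 (mod 27)
12^16 ≡ 0^2 = 0 (mod 27)
12^32 ≡ 0^2 = 0 (mod 27)
12^60 = 12^32 × 12^16 × 12^8 × 12^4 ≡ 0 × 0 × 0 × 0 (mod 27).
Accumulate the product:
0 × 0 = 0
0 × 0 = 0
0 × 0 = 0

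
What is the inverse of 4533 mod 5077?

5077 = 1·4533 + 544
4533 = 8·544 + 181
544 = 3·181 + 1
181 = 181·1 + 0
gcd(4533, 5077) = 1, so the inverse exists.
Bézout: 1 = 25·5077 − 28·4533.
So 4533⁻¹ ≡ −28 ≡ 5049 (mod 5077).

5049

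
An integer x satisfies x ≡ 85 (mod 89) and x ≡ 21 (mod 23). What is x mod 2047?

89⁻¹ mod 23: 89*15 ≡ 1 (mod 23), so 89⁻¹ ≡ 15.
x = 85 + 89*((21 − 85)*15 mod 23) = 85 + 89*6 = 619.

619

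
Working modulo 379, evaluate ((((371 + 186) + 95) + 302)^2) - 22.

115

371 + 186 = 557 ≡ 178 (mod 379)
178 + 95 = 273
273 + 302 = 575 ≡ 196 (mod 379)
(196)^2 ≡ 137 (mod 379)
137 - 22 = 115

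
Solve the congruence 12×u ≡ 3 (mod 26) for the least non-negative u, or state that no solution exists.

gcd(12, 26) = 2, and 2 does not divide 3.
So the congruence has no solution.

no solution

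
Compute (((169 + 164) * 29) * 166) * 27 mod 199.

169 + 164 = 333 ≡ 134 (mod 199)
134 * 29 = 3886 ≡ 105 (mod 199)
105 * 166 = 17430 ≡ 117 (mod 199)
117 * 27 = 3159 ≡ 174 (mod 199)

174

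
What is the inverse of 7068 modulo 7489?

By the extended Euclidean algorithm:
7489 = 1×7068 + 421
7068 = 16×421 + 332
421 = 1×332 + 89
332 = 3×89 + 65
89 = 1×65 + 24
65 = 2×24 + 17
24 = 1×17 + 7
17 = 2×7 + 3
7 = 2×3 + 1
3 = 3×1 + 0
gcd(7068, 7489) = 1, so the inverse exists.
Back-substitute for 1:
1 = 1×7 − 2×3
  = −2×17 + 5×7
  = 5×24 − 7×17
  = −7×65 + 19×24
  = 19×89 − 26×65
  = −26×332 + 97×89
  = 97×421 − 123×332
  = −123×7068 + 2065×421
  = 2065×7489 − 2188×7068
So 7068⁻¹ ≡ −2188 ≡ 5301 (mod 7489).

5301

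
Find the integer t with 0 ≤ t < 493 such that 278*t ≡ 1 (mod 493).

360

493 = 1*278 + 215
278 = 1*215 + 63
215 = 3*63 + 26
63 = 2*26 + 11
26 = 2*11 + 4
11 = 2*4 + 3
4 = 1*3 + 1
3 = 3*1 + 0
gcd(278, 493) = 1, so the inverse exists.
Bézout: 1 = 75*493 − 133*278.
So 278⁻¹ ≡ −133 ≡ 360 (mod 493).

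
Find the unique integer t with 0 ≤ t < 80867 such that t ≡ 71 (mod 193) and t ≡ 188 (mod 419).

193⁻¹ mod 419: 193·165 ≡ 1 (mod 419), so 193⁻¹ ≡ 165.
t = 71 + 193·((188 − 71)·165 mod 419) = 71 + 193·31 = 6054.

6054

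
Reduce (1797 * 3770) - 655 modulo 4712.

2891

1797 * 3770 = 6774690 ≡ 3546 (mod 4712)
3546 - 655 = 2891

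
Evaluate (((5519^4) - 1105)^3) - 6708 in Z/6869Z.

138

(5519)^4 ≡ 1759 (mod 6869)
1759 - 1105 = 654
(654)^3 ≡ 6846 (mod 6869)
6846 - 6708 = 138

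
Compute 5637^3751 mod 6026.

1335

By square-and-multiply:
3751 in binary is 111010100111, i.e. 3751 = 2048 + 1024 + 512 + 128 + 32 + 4 + 2 + 1.
5637^1 ≡ 5637 (mod 6026)
5637^2 ≡ 5637^2 = 31775769 ≡ 671 (mod 6026)
5637^4 ≡ 671^2 = 450241 ≡ 4317 (mod 6026)
5637^8 ≡ 4317^2 = 18636489 ≡ 4097 (mod 6026)
5637^16 ≡ 4097^2 = 16785409 ≡ 2999 (mod 6026)
5637^32 ≡ 2999^2 = 8994001 ≡ 3209 (mod 6026)
5637^64 ≡ 3209^2 = 10297681 ≡ 5273 (mod 6026)
5637^128 ≡ 5273^2 = 27804529 ≡ 565 (mod 6026)
5637^256 ≡ 565^2 = 319225 ≡ 5873 (mod 6026)
5637^512 ≡ 5873^2 = 34492129 ≡ 5331 (mod 6026)
5637^1024 ≡ 5331^2 = 28419561 ≡ 945 (mod 6026)
5637^2048 ≡ 945^2 = 893025 ≡ 1177 (mod 6026)
5637^3751 = 5637^2048 × 5637^1024 × 5637^512 × 5637^128 × 5637^32 × 5637^4 × 5637^2 × 5637^1 ≡ 1177 × 945 × 5331 × 565 × 3209 × 4317 × 671 × 5637 (mod 6026).
Accumulate the product:
1177 × 945 = 1112265 ≡ 3481
3481 × 5331 = 18557211 ≡ 3157
3157 × 565 = 1783705 ≡ 9
9 × 3209 = 28881 ≡ 4777
4777 × 4317 = 20622309 ≡ 1337
1337 × 671 = 897127 ≡ 5279
5279 × 5637 = 29757723 ≡ 1335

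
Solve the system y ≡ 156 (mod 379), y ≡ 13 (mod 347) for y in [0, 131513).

117646

379⁻¹ mod 347: 379·141 ≡ 1 (mod 347), so 379⁻¹ ≡ 141.
y = 156 + 379·((13 − 156)·141 mod 347) = 156 + 379·310 = 117646.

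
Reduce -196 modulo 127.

58

-196 = -2·127 + 58, so -196 ≡ 58 (mod 127).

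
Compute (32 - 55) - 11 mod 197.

32 - 55 = -23 ≡ 174 (mod 197)
174 - 11 = 163

163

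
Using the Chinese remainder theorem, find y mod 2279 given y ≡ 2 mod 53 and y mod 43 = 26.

53⁻¹ mod 43: 53·13 ≡ 1 (mod 43), so 53⁻¹ ≡ 13.
y = 2 + 53·((26 − 2)·13 mod 43) = 2 + 53·11 = 585.

585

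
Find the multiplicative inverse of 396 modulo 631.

By the extended Euclidean algorithm:
631 = 1×396 + 235
396 = 1×235 + 161
235 = 1×161 + 74
161 = 2×74 + 13
74 = 5×13 + 9
13 = 1×9 + 4
9 = 2×4 + 1
4 = 4×1 + 0
gcd(396, 631) = 1, so the inverse exists.
Bézout: 1 = 91×631 − 145×396.
So 396⁻¹ ≡ −145 ≡ 486 (mod 631).

486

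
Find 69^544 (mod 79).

64

544 in binary is 1000100000, i.e. 544 = 512 + 32.
69^1 ≡ 69 (mod 79)
69^2 ≡ 69^2 = 4761 ≡ 21 (mod 79)
69^4 ≡ 21^2 = 441 ≡ 46 (mod 79)
69^8 ≡ 46^2 = 2116 ≡ 62 (mod 79)
69^16 ≡ 62^2 = 3844 ≡ 52 (mod 79)
69^32 ≡ 52^2 = 2704 ≡ 18 (mod 79)
69^64 ≡ 18^2 = 324 ≡ 8 (mod 79)
69^128 ≡ 8^2 = 64 (mod 79)
69^256 ≡ 64^2 = 4096 ≡ 67 (mod 79)
69^512 ≡ 67^2 = 4489 ≡ 65 (mod 79)
69^544 = 69^512 · 69^32 ≡ 65 · 18 (mod 79).
65 · 18 = 1170 ≡ 64 (mod 79).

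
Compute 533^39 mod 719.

467

39 in binary is 100111, i.e. 39 = 32 + 4 + 2 + 1.
533^1 ≡ 533 (mod 719)
533^2 ≡ 533^2 = 284089 ≡ 84 (mod 719)
533^4 ≡ 84^2 = 7056 ≡ 585 (mod 719)
533^8 ≡ 585^2 = 342225 ≡ 700 (mod 719)
533^16 ≡ 700^2 = 490000 ≡ 361 (mod 719)
533^32 ≡ 361^2 = 130321 ≡ 182 (mod 719)
533^39 = 533^32 × 533^4 × 533^2 × 533^1 ≡ 182 × 585 × 84 × 533 (mod 719).
Accumulate the product:
182 × 585 = 106470 ≡ 58
58 × 84 = 4872 ≡ 558
558 × 533 = 297414 ≡ 467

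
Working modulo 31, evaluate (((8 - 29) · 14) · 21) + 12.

8 - 29 = -21 ≡ 10 (mod 31)
10 · 14 = 140 ≡ 16 (mod 31)
16 · 21 = 336 ≡ 26 (mod 31)
26 + 12 = 38 ≡ 7 (mod 31)

7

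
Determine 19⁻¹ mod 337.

71

337 = 17*19 + 14
19 = 1*14 + 5
14 = 2*5 + 4
5 = 1*4 + 1
4 = 4*1 + 0
gcd(19, 337) = 1, so the inverse exists.
Bézout: 1 = −4*337 + 71*19.
So 19⁻¹ ≡ 71 (mod 337).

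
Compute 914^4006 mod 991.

61

By square-and-multiply:
4006 in binary is 111110100110, i.e. 4006 = 2048 + 1024 + 512 + 256 + 128 + 32 + 4 + 2.
914^1 ≡ 914 (mod 991)
914^2 ≡ 914^2 = 835396 ≡ 974 (mod 991)
914^4 ≡ 974^2 = 948676 ≡ 289 (mod 991)
914^8 ≡ 289^2 = 83521 ≡ 277 (mod 991)
914^16 ≡ 277^2 = 76729 ≡ 422 (mod 991)
914^32 ≡ 422^2 = 178084 ≡ 695 (mod 991)
914^64 ≡ 695^2 = 483025 ≡ 408 (mod 991)
914^128 ≡ 408^2 = 166464 ≡ 967 (mod 991)
914^256 ≡ 967^2 = 935089 ≡ 576 (mod 991)
914^512 ≡ 576^2 = 331776 ≡ 782 (mod 991)
914^1024 ≡ 782^2 = 611524 ≡ 77 (mod 991)
914^2048 ≡ 77^2 = 5929 ≡ 974 (mod 991)
914^4006 = 914^2048 * 914^1024 * 914^512 * 914^256 * 914^128 * 914^32 * 914^4 * 914^2 ≡ 974 * 77 * 782 * 576 * 967 * 695 * 289 * 974 (mod 991).
Accumulate the product:
974 * 77 = 74998 ≡ 673
673 * 782 = 526286 ≡ 65
65 * 576 = 37440 ≡ 773
773 * 967 = 747491 ≡ 277
277 * 695 = 192515 ≡ 261
261 * 289 = 75429 ≡ 113
113 * 974 = 110062 ≡ 61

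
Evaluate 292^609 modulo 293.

292

Using repeated squaring:
292^1 ≡ 292 (mod 293)
292^2 ≡ 292^2 = 85264 ≡ 1 (mod 293)
292^4 ≡ 1^2 = 1 (mod 293)
292^8 ≡ 1^2 = 1 (mod 293)
292^16 ≡ 1^2 = 1 (mod 293)
292^32 ≡ 1^2 = 1 (mod 293)
292^64 ≡ 1^2 = 1 (mod 293)
292^128 ≡ 1^2 = 1 (mod 293)
292^256 ≡ 1^2 = 1 (mod 293)
292^512 ≡ 1^2 = 1 (mod 293)
292^609 = 292^512 * 292^64 * 292^32 * 292^1 ≡ 1 * 1 * 1 * 292 (mod 293).
Accumulate the product:
1 * 1 = 1
1 * 1 = 1
1 * 292 = 292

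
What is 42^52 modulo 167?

52 in binary is 110100, i.e. 52 = 32 + 16 + 4.
42^1 ≡ 42 (mod 167)
42^2 ≡ 42^2 = 1764 ≡ 94 (mod 167)
42^4 ≡ 94^2 = 8836 ≡ 152 (mod 167)
42^8 ≡ 152^2 = 23104 ≡ 58 (mod 167)
42^16 ≡ 58^2 = 3364 ≡ 24 (mod 167)
42^32 ≡ 24^2 = 576 ≡ 75 (mod 167)
42^52 = 42^32 × 42^16 × 42^4 ≡ 75 × 24 × 152 (mod 167).
Accumulate the product:
75 × 24 = 1800 ≡ 130
130 × 152 = 19760 ≡ 54

54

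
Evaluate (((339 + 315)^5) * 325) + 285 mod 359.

8

339 + 315 = 654 ≡ 295 (mod 359)
(295)^5 ≡ 251 (mod 359)
251 * 325 = 81575 ≡ 82 (mod 359)
82 + 285 = 367 ≡ 8 (mod 359)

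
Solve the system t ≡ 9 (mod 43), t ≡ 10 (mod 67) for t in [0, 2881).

43⁻¹ mod 67: 43·53 ≡ 1 (mod 67), so 43⁻¹ ≡ 53.
t = 9 + 43·((10 − 9)·53 mod 67) = 9 + 43·53 = 2288.
Check: 2288 mod 43 = 9, 2288 mod 67 = 10. ✓

2288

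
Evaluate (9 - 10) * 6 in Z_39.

9 - 10 = -1 ≡ 38 (mod 39)
38 * 6 = 228 ≡ 33 (mod 39)

33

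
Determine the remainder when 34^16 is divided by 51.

34

By square-and-multiply:
34^1 ≡ 34 (mod 51)
34^2 ≡ 34^2 = 1156 ≡ 34 (mod 51)
34^4 ≡ 34^2 = 1156 ≡ 34 (mod 51)
34^8 ≡ 34^2 = 1156 ≡ 34 (mod 51)
34^16 ≡ 34^2 = 1156 ≡ 34 (mod 51)
So 34^16 ≡ 34 (mod 51).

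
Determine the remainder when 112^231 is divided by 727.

648

By square-and-multiply:
112^1 ≡ 112 (mod 727)
112^2 ≡ 112^2 = 12544 ≡ 185 (mod 727)
112^4 ≡ 185^2 = 34225 ≡ 56 (mod 727)
112^8 ≡ 56^2 = 3136 ≡ 228 (mod 727)
112^16 ≡ 228^2 = 51984 ≡ 367 (mod 727)
112^32 ≡ 367^2 = 134689 ≡ 194 (mod 727)
112^64 ≡ 194^2 = 37636 ≡ 559 (mod 727)
112^128 ≡ 559^2 = 312481 ≡ 598 (mod 727)
112^231 = 112^128 * 112^64 * 112^32 * 112^4 * 112^2 * 112^1 ≡ 598 * 559 * 194 * 56 * 185 * 112 (mod 727).
Accumulate the product:
598 * 559 = 334282 ≡ 589
589 * 194 = 114266 ≡ 127
127 * 56 = 7112 ≡ 569
569 * 185 = 105265 ≡ 577
577 * 112 = 64624 ≡ 648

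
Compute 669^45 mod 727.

482

45 in binary is 101101, i.e. 45 = 32 + 8 + 4 + 1.
669^1 ≡ 669 (mod 727)
669^2 ≡ 669^2 = 447561 ≡ 456 (mod 727)
669^4 ≡ 456^2 = 207936 ≡ 14 (mod 727)
669^8 ≡ 14^2 = 196 (mod 727)
669^16 ≡ 196^2 = 38416 ≡ 612 (mod 727)
669^32 ≡ 612^2 = 374544 ≡ 139 (mod 727)
669^45 = 669^32 × 669^8 × 669^4 × 669^1 ≡ 139 × 196 × 14 × 669 (mod 727).
Accumulate the product:
139 × 196 = 27244 ≡ 345
345 × 14 = 4830 ≡ 468
468 × 669 = 313092 ≡ 482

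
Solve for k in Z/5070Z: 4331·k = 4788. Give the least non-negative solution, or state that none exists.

gcd(4331, 5070) = 1, so a unique solution mod 5070 exists.
4331⁻¹ ≡ 3101 (mod 5070).
k ≡ 3101·4788 ≡ 2628 (mod 5070).

2628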